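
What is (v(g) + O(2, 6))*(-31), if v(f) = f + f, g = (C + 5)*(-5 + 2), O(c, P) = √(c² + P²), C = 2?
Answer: 1302 - 62*√10 ≈ 1105.9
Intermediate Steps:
O(c, P) = √(P² + c²)
g = -21 (g = (2 + 5)*(-5 + 2) = 7*(-3) = -21)
v(f) = 2*f
(v(g) + O(2, 6))*(-31) = (2*(-21) + √(6² + 2²))*(-31) = (-42 + √(36 + 4))*(-31) = (-42 + √40)*(-31) = (-42 + 2*√10)*(-31) = 1302 - 62*√10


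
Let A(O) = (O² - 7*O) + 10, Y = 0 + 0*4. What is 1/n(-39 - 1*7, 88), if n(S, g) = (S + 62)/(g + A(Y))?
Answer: 49/8 ≈ 6.1250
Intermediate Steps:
Y = 0 (Y = 0 + 0 = 0)
A(O) = 10 + O² - 7*O
n(S, g) = (62 + S)/(10 + g) (n(S, g) = (S + 62)/(g + (10 + 0² - 7*0)) = (62 + S)/(g + (10 + 0 + 0)) = (62 + S)/(g + 10) = (62 + S)/(10 + g))
1/n(-39 - 1*7, 88) = 1/((62 + (-39 - 1*7))/(10 + 88)) = 1/((62 + (-39 - 7))/98) = 1/((62 - 46)/98) = 1/((1/98)*16) = 1/(8/49) = 49/8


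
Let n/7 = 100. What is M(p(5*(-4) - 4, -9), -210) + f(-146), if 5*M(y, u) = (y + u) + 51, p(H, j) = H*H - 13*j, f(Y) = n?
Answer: 4034/5 ≈ 806.80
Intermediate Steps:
n = 700 (n = 7*100 = 700)
f(Y) = 700
p(H, j) = H² - 13*j
M(y, u) = 51/5 + u/5 + y/5 (M(y, u) = ((y + u) + 51)/5 = ((u + y) + 51)/5 = (51 + u + y)/5 = 51/5 + u/5 + y/5)
M(p(5*(-4) - 4, -9), -210) + f(-146) = (51/5 + (⅕)*(-210) + ((5*(-4) - 4)² - 13*(-9))/5) + 700 = (51/5 - 42 + ((-20 - 4)² + 117)/5) + 700 = (51/5 - 42 + ((-24)² + 117)/5) + 700 = (51/5 - 42 + (576 + 117)/5) + 700 = (51/5 - 42 + (⅕)*693) + 700 = (51/5 - 42 + 693/5) + 700 = 534/5 + 700 = 4034/5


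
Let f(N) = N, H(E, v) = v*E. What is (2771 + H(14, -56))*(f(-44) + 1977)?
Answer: 3840871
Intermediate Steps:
H(E, v) = E*v
(2771 + H(14, -56))*(f(-44) + 1977) = (2771 + 14*(-56))*(-44 + 1977) = (2771 - 784)*1933 = 1987*1933 = 3840871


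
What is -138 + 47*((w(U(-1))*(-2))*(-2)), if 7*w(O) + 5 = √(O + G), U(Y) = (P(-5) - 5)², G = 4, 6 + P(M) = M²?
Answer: -1906/7 + 1880*√2/7 ≈ 107.53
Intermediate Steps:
P(M) = -6 + M²
U(Y) = 196 (U(Y) = ((-6 + (-5)²) - 5)² = ((-6 + 25) - 5)² = (19 - 5)² = 14² = 196)
w(O) = -5/7 + √(4 + O)/7 (w(O) = -5/7 + √(O + 4)/7 = -5/7 + √(4 + O)/7)
-138 + 47*((w(U(-1))*(-2))*(-2)) = -138 + 47*(((-5/7 + √(4 + 196)/7)*(-2))*(-2)) = -138 + 47*(((-5/7 + √200/7)*(-2))*(-2)) = -138 + 47*(((-5/7 + (10*√2)/7)*(-2))*(-2)) = -138 + 47*(((-5/7 + 10*√2/7)*(-2))*(-2)) = -138 + 47*((10/7 - 20*√2/7)*(-2)) = -138 + 47*(-20/7 + 40*√2/7) = -138 + (-940/7 + 1880*√2/7) = -1906/7 + 1880*√2/7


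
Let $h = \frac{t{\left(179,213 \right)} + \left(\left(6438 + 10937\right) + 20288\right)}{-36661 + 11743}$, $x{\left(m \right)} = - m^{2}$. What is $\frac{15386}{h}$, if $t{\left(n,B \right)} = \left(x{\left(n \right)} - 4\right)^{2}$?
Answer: $- \frac{95847087}{256729922} \approx -0.37334$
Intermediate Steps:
$t{\left(n,B \right)} = \left(-4 - n^{2}\right)^{2}$ ($t{\left(n,B \right)} = \left(- n^{2} - 4\right)^{2} = \left(-4 - n^{2}\right)^{2}$)
$h = - \frac{513459844}{12459}$ ($h = \frac{\left(4 + 179^{2}\right)^{2} + \left(\left(6438 + 10937\right) + 20288\right)}{-36661 + 11743} = \frac{\left(4 + 32041\right)^{2} + \left(17375 + 20288\right)}{-24918} = \left(32045^{2} + 37663\right) \left(- \frac{1}{24918}\right) = \left(1026882025 + 37663\right) \left(- \frac{1}{24918}\right) = 1026919688 \left(- \frac{1}{24918}\right) = - \frac{513459844}{12459} \approx -41212.0$)
$\frac{15386}{h} = \frac{15386}{- \frac{513459844}{12459}} = 15386 \left(- \frac{12459}{513459844}\right) = - \frac{95847087}{256729922}$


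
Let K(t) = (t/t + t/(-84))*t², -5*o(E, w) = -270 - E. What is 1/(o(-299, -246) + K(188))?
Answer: -105/4595329 ≈ -2.2849e-5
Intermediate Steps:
o(E, w) = 54 + E/5 (o(E, w) = -(-270 - E)/5 = 54 + E/5)
K(t) = t²*(1 - t/84) (K(t) = (1 + t*(-1/84))*t² = (1 - t/84)*t² = t²*(1 - t/84))
1/(o(-299, -246) + K(188)) = 1/((54 + (⅕)*(-299)) + (1/84)*188²*(84 - 1*188)) = 1/((54 - 299/5) + (1/84)*35344*(84 - 188)) = 1/(-29/5 + (1/84)*35344*(-104)) = 1/(-29/5 - 918944/21) = 1/(-4595329/105) = -105/4595329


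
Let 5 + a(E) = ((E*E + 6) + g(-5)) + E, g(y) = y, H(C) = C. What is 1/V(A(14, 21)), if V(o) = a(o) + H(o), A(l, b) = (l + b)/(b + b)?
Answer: -36/59 ≈ -0.61017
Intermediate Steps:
A(l, b) = (b + l)/(2*b) (A(l, b) = (b + l)/((2*b)) = (b + l)*(1/(2*b)) = (b + l)/(2*b))
a(E) = -4 + E + E² (a(E) = -5 + (((E*E + 6) - 5) + E) = -5 + (((E² + 6) - 5) + E) = -5 + (((6 + E²) - 5) + E) = -5 + ((1 + E²) + E) = -5 + (1 + E + E²) = -4 + E + E²)
V(o) = -4 + o² + 2*o (V(o) = (-4 + o + o²) + o = -4 + o² + 2*o)
1/V(A(14, 21)) = 1/(-4 + ((½)*(21 + 14)/21)² + 2*((½)*(21 + 14)/21)) = 1/(-4 + ((½)*(1/21)*35)² + 2*((½)*(1/21)*35)) = 1/(-4 + (⅚)² + 2*(⅚)) = 1/(-4 + 25/36 + 5/3) = 1/(-59/36) = -36/59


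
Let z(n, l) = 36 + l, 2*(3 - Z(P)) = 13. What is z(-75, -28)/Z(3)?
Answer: -16/7 ≈ -2.2857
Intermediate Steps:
Z(P) = -7/2 (Z(P) = 3 - ½*13 = 3 - 13/2 = -7/2)
z(-75, -28)/Z(3) = (36 - 28)/(-7/2) = 8*(-2/7) = -16/7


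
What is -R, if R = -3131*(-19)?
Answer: -59489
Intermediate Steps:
R = 59489
-R = -1*59489 = -59489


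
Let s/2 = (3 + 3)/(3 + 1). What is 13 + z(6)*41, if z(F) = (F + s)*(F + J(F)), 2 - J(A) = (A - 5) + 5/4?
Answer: 8539/4 ≈ 2134.8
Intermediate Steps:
s = 3 (s = 2*((3 + 3)/(3 + 1)) = 2*(6/4) = 2*(6*(1/4)) = 2*(3/2) = 3)
J(A) = 23/4 - A (J(A) = 2 - ((A - 5) + 5/4) = 2 - ((-5 + A) + 5*(1/4)) = 2 - ((-5 + A) + 5/4) = 2 - (-15/4 + A) = 2 + (15/4 - A) = 23/4 - A)
z(F) = 69/4 + 23*F/4 (z(F) = (F + 3)*(F + (23/4 - F)) = (3 + F)*(23/4) = 69/4 + 23*F/4)
13 + z(6)*41 = 13 + (69/4 + (23/4)*6)*41 = 13 + (69/4 + 69/2)*41 = 13 + (207/4)*41 = 13 + 8487/4 = 8539/4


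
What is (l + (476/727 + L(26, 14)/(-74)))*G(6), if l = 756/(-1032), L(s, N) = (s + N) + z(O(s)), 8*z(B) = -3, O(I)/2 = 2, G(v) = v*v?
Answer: -102147993/4626628 ≈ -22.078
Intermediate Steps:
G(v) = v**2
O(I) = 4 (O(I) = 2*2 = 4)
z(B) = -3/8 (z(B) = (1/8)*(-3) = -3/8)
L(s, N) = -3/8 + N + s (L(s, N) = (s + N) - 3/8 = (N + s) - 3/8 = -3/8 + N + s)
l = -63/86 (l = 756*(-1/1032) = -63/86 ≈ -0.73256)
(l + (476/727 + L(26, 14)/(-74)))*G(6) = (-63/86 + (476/727 + (-3/8 + 14 + 26)/(-74)))*6**2 = (-63/86 + (476*(1/727) + (317/8)*(-1/74)))*36 = (-63/86 + (476/727 - 317/592))*36 = (-63/86 + 51333/430384)*36 = -11349777/18506512*36 = -102147993/4626628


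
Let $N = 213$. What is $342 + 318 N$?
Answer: $68076$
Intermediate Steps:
$342 + 318 N = 342 + 318 \cdot 213 = 342 + 67734 = 68076$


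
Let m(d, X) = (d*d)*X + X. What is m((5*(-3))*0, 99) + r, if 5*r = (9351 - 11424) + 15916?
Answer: 14338/5 ≈ 2867.6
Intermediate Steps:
m(d, X) = X + X*d² (m(d, X) = d²*X + X = X*d² + X = X + X*d²)
r = 13843/5 (r = ((9351 - 11424) + 15916)/5 = (-2073 + 15916)/5 = (⅕)*13843 = 13843/5 ≈ 2768.6)
m((5*(-3))*0, 99) + r = 99*(1 + ((5*(-3))*0)²) + 13843/5 = 99*(1 + (-15*0)²) + 13843/5 = 99*(1 + 0²) + 13843/5 = 99*(1 + 0) + 13843/5 = 99*1 + 13843/5 = 99 + 13843/5 = 14338/5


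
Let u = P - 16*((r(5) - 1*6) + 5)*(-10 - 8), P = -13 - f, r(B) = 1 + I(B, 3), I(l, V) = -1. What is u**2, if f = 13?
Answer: 98596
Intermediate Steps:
r(B) = 0 (r(B) = 1 - 1 = 0)
P = -26 (P = -13 - 1*13 = -13 - 13 = -26)
u = -314 (u = -26 - 16*((0 - 1*6) + 5)*(-10 - 8) = -26 - 16*((0 - 6) + 5)*(-18) = -26 - 16*(-6 + 5)*(-18) = -26 - (-16)*(-18) = -26 - 16*18 = -26 - 288 = -314)
u**2 = (-314)**2 = 98596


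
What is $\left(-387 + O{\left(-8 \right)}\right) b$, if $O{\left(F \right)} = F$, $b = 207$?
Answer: $-81765$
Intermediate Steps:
$\left(-387 + O{\left(-8 \right)}\right) b = \left(-387 - 8\right) 207 = \left(-395\right) 207 = -81765$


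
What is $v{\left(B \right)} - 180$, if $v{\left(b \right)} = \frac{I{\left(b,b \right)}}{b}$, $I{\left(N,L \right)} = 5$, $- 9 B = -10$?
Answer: $- \frac{351}{2} \approx -175.5$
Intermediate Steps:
$B = \frac{10}{9}$ ($B = \left(- \frac{1}{9}\right) \left(-10\right) = \frac{10}{9} \approx 1.1111$)
$v{\left(b \right)} = \frac{5}{b}$
$v{\left(B \right)} - 180 = \frac{5}{\frac{10}{9}} - 180 = 5 \cdot \frac{9}{10} - 180 = \frac{9}{2} - 180 = - \frac{351}{2}$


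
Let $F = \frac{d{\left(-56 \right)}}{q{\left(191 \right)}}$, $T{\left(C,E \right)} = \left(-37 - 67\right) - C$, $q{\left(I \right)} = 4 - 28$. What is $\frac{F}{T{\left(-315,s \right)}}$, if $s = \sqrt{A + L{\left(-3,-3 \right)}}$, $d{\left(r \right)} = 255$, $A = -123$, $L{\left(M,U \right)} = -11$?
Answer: $- \frac{85}{1688} \approx -0.050355$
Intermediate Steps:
$q{\left(I \right)} = -24$ ($q{\left(I \right)} = 4 - 28 = -24$)
$s = i \sqrt{134}$ ($s = \sqrt{-123 - 11} = \sqrt{-134} = i \sqrt{134} \approx 11.576 i$)
$T{\left(C,E \right)} = -104 - C$
$F = - \frac{85}{8}$ ($F = \frac{255}{-24} = 255 \left(- \frac{1}{24}\right) = - \frac{85}{8} \approx -10.625$)
$\frac{F}{T{\left(-315,s \right)}} = - \frac{85}{8 \left(-104 - -315\right)} = - \frac{85}{8 \left(-104 + 315\right)} = - \frac{85}{8 \cdot 211} = \left(- \frac{85}{8}\right) \frac{1}{211} = - \frac{85}{1688}$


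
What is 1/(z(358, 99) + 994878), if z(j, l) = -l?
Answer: 1/994779 ≈ 1.0052e-6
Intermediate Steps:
1/(z(358, 99) + 994878) = 1/(-1*99 + 994878) = 1/(-99 + 994878) = 1/994779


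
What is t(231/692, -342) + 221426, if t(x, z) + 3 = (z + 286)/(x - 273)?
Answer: 5968462501/26955 ≈ 2.2142e+5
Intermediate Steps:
t(x, z) = -3 + (286 + z)/(-273 + x) (t(x, z) = -3 + (z + 286)/(x - 273) = -3 + (286 + z)/(-273 + x))
t(231/692, -342) + 221426 = (1105 - 342 - 693/692)/(-273 + 231/692) + 221426 = (1105 - 342 - 693/692)/(-273 + 231*(1/692)) + 221426 = (1105 - 342 - 3*231/692)/(-273 + 231/692) + 221426 = (1105 - 342 - 693/692)/(-188685/692) + 221426 = -692/188685*527303/692 + 221426 = -75329/26955 + 221426 = 5968462501/26955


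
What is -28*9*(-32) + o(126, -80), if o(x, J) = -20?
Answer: 8044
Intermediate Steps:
-28*9*(-32) + o(126, -80) = -28*9*(-32) - 20 = -252*(-32) - 20 = 8064 - 20 = 8044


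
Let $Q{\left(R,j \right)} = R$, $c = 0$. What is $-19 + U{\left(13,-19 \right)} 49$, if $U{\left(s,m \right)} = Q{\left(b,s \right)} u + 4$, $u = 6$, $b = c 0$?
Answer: $177$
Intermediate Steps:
$b = 0$ ($b = 0 \cdot 0 = 0$)
$U{\left(s,m \right)} = 4$ ($U{\left(s,m \right)} = 0 \cdot 6 + 4 = 0 + 4 = 4$)
$-19 + U{\left(13,-19 \right)} 49 = -19 + 4 \cdot 49 = -19 + 196 = 177$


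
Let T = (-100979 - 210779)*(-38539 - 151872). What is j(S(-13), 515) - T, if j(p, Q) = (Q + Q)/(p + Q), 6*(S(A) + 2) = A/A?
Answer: -182776067658322/3079 ≈ -5.9362e+10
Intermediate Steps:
S(A) = -11/6 (S(A) = -2 + (A/A)/6 = -2 + (1/6)*1 = -2 + 1/6 = -11/6)
j(p, Q) = 2*Q/(Q + p) (j(p, Q) = (2*Q)/(Q + p) = 2*Q/(Q + p))
T = 59362152538 (T = -311758*(-190411) = 59362152538)
j(S(-13), 515) - T = 2*515/(515 - 11/6) - 1*59362152538 = 2*515/(3079/6) - 59362152538 = 2*515*(6/3079) - 59362152538 = 6180/3079 - 59362152538 = -182776067658322/3079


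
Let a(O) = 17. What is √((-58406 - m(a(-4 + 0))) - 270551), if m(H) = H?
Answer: I*√328974 ≈ 573.56*I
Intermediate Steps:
√((-58406 - m(a(-4 + 0))) - 270551) = √((-58406 - 1*17) - 270551) = √((-58406 - 17) - 270551) = √(-58423 - 270551) = √(-328974) = I*√328974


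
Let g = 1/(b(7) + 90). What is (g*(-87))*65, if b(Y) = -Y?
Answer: -5655/83 ≈ -68.133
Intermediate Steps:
g = 1/83 (g = 1/(-1*7 + 90) = 1/(-7 + 90) = 1/83 ≈ 0.012048)
(g*(-87))*65 = ((1/83)*(-87))*65 = -87/83*65 = -5655/83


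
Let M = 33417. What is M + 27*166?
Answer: 37899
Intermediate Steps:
M + 27*166 = 33417 + 27*166 = 33417 + 4482 = 37899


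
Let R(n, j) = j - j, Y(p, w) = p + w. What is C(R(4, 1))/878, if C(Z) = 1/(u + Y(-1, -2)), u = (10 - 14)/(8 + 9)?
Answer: -17/48290 ≈ -0.00035204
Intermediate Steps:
R(n, j) = 0
u = -4/17 ≈ -0.23529
C(Z) = -17/55 (C(Z) = 1/(-4/17 + (-1 - 2)) = 1/(-4/17 - 3) = 1/(-55/17) = -17/55)
C(R(4, 1))/878 = -17/55/878 = -17/55*1/878 = -17/48290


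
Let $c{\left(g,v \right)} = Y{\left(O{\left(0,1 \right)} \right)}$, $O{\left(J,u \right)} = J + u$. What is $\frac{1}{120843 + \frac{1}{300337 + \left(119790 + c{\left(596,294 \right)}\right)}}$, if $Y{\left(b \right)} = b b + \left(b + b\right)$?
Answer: $\frac{420130}{50769769591} \approx 8.2752 \cdot 10^{-6}$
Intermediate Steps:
$Y{\left(b \right)} = b^{2} + 2 b$
$c{\left(g,v \right)} = 3$ ($c{\left(g,v \right)} = \left(0 + 1\right) \left(2 + \left(0 + 1\right)\right) = 1 \left(2 + 1\right) = 1 \cdot 3 = 3$)
$\frac{1}{120843 + \frac{1}{300337 + \left(119790 + c{\left(596,294 \right)}\right)}} = \frac{1}{120843 + \frac{1}{300337 + \left(119790 + 3\right)}} = \frac{1}{120843 + \frac{1}{300337 + 119793}} = \frac{1}{120843 + \frac{1}{420130}} = \frac{1}{\frac{50769769591}{420130}} = \frac{420130}{50769769591}$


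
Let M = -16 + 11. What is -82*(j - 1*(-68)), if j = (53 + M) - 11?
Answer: -8610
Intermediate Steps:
M = -5
j = 37 (j = (53 - 5) - 11 = 48 - 11 = 37)
-82*(j - 1*(-68)) = -82*(37 - 1*(-68)) = -82*(37 + 68) = -82*105 = -8610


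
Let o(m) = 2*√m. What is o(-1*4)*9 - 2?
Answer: -2 + 36*I ≈ -2.0 + 36.0*I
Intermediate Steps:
o(-1*4)*9 - 2 = (2*√(-1*4))*9 - 2 = (2*√(-4))*9 - 2 = (2*(2*I))*9 - 2 = (4*I)*9 - 2 = 36*I - 2 = -2 + 36*I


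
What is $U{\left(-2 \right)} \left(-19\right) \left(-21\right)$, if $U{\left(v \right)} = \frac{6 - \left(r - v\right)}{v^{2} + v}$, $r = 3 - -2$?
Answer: $- \frac{399}{2} \approx -199.5$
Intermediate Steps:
$r = 5$ ($r = 3 + 2 = 5$)
$U{\left(v \right)} = \frac{1 + v}{v + v^{2}}$ ($U{\left(v \right)} = \frac{6 + \left(v - 5\right)}{v^{2} + v} = \frac{6 + \left(v - 5\right)}{v + v^{2}} = \frac{6 + \left(-5 + v\right)}{v + v^{2}} = \frac{1 + v}{v + v^{2}}$)
$U{\left(-2 \right)} \left(-19\right) \left(-21\right) = \frac{1}{-2} \left(-19\right) \left(-21\right) = \left(- \frac{1}{2}\right) \left(-19\right) \left(-21\right) = \frac{19}{2} \left(-21\right) = - \frac{399}{2}$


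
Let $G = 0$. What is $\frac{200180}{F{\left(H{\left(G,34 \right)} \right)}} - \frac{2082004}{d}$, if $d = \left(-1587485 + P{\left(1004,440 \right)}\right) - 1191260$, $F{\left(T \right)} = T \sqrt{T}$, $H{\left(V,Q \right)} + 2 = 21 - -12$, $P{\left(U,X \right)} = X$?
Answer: $\frac{2082004}{2778305} + \frac{200180 \sqrt{31}}{961} \approx 1160.5$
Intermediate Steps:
$H{\left(V,Q \right)} = 31$ ($H{\left(V,Q \right)} = -2 + \left(21 - -12\right) = -2 + \left(21 + 12\right) = -2 + 33 = 31$)
$F{\left(T \right)} = T^{\frac{3}{2}}$
$d = -2778305$ ($d = \left(-1587485 + 440\right) - 1191260 = -1587045 - 1191260 = -2778305$)
$\frac{200180}{F{\left(H{\left(G,34 \right)} \right)}} - \frac{2082004}{d} = \frac{200180}{31^{\frac{3}{2}}} - \frac{2082004}{-2778305} = \frac{200180}{31 \sqrt{31}} - - \frac{2082004}{2778305} = 200180 \frac{\sqrt{31}}{961} + \frac{2082004}{2778305} = \frac{200180 \sqrt{31}}{961} + \frac{2082004}{2778305} = \frac{2082004}{2778305} + \frac{200180 \sqrt{31}}{961}$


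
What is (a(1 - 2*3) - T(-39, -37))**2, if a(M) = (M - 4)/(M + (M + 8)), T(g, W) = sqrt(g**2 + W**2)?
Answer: 11641/4 - 153*sqrt(10) ≈ 2426.4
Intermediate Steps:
T(g, W) = sqrt(W**2 + g**2)
a(M) = (-4 + M)/(8 + 2*M) (a(M) = (-4 + M)/(M + (8 + M)) = (-4 + M)/(8 + 2*M))
(a(1 - 2*3) - T(-39, -37))**2 = ((-4 + (1 - 2*3))/(2*(4 + (1 - 2*3))) - sqrt((-37)**2 + (-39)**2))**2 = ((-4 + (1 - 6))/(2*(4 + (1 - 6))) - sqrt(1369 + 1521))**2 = ((-4 - 5)/(2*(4 - 5)) - sqrt(2890))**2 = ((1/2)*(-9)/(-1) - 17*sqrt(10))**2 = ((1/2)*(-1)*(-9) - 17*sqrt(10))**2 = (9/2 - 17*sqrt(10))**2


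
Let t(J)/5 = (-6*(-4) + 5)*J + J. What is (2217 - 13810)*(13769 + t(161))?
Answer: -439594967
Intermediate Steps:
t(J) = 150*J (t(J) = 5*((-6*(-4) + 5)*J + J) = 5*((24 + 5)*J + J) = 5*(29*J + J) = 5*(30*J) = 150*J)
(2217 - 13810)*(13769 + t(161)) = (2217 - 13810)*(13769 + 150*161) = -11593*(13769 + 24150) = -11593*37919 = -439594967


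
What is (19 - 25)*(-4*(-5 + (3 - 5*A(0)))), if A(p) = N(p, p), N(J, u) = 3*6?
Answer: -2208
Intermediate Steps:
N(J, u) = 18
A(p) = 18
(19 - 25)*(-4*(-5 + (3 - 5*A(0)))) = (19 - 25)*(-4*(-5 + (3 - 5*18))) = -(-24)*(-5 + (3 - 90)) = -(-24)*(-5 - 87) = -(-24)*(-92) = -6*368 = -2208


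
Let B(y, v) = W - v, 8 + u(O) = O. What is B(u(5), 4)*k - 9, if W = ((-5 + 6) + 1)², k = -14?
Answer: -9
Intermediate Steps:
u(O) = -8 + O
W = 4 (W = (1 + 1)² = 2² = 4)
B(y, v) = 4 - v
B(u(5), 4)*k - 9 = (4 - 1*4)*(-14) - 9 = (4 - 4)*(-14) - 9 = 0*(-14) - 9 = 0 - 9 = -9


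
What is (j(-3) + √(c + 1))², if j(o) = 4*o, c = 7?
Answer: 152 - 48*√2 ≈ 84.118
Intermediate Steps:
(j(-3) + √(c + 1))² = (4*(-3) + √(7 + 1))² = (-12 + √8)² = (-12 + 2*√2)²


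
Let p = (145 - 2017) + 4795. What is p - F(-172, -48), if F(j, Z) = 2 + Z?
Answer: 2969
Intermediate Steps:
p = 2923 (p = -1872 + 4795 = 2923)
p - F(-172, -48) = 2923 - (2 - 48) = 2923 - 1*(-46) = 2923 + 46 = 2969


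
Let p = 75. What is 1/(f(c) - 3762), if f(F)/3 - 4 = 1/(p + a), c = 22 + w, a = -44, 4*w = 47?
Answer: -31/116247 ≈ -0.00026667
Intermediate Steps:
w = 47/4 (w = (1/4)*47 = 47/4 ≈ 11.750)
c = 135/4 (c = 22 + 47/4 = 135/4 ≈ 33.750)
f(F) = 375/31 (f(F) = 12 + 3/(75 - 44) = 12 + 3/31 = 375/31)
1/(f(c) - 3762) = 1/(375/31 - 3762) = 1/(-116247/31) = -31/116247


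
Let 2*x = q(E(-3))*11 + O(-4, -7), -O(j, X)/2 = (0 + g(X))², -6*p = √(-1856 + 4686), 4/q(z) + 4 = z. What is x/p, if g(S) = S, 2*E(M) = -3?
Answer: 159*√2830/1415 ≈ 5.9777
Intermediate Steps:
E(M) = -3/2 (E(M) = (½)*(-3) = -3/2)
q(z) = 4/(-4 + z)
p = -√2830/6 (p = -√(-1856 + 4686)/6 = -√2830/6 ≈ -8.8663)
O(j, X) = -2*X² (O(j, X) = -2*(0 + X)² = -2*X²)
x = -53 (x = ((4/(-4 - 3/2))*11 - 2*(-7)²)/2 = ((4/(-11/2))*11 - 2*49)/2 = ((4*(-2/11))*11 - 98)/2 = (-8/11*11 - 98)/2 = (-8 - 98)/2 = (½)*(-106) = -53)
x/p = -53*(-3*√2830/1415) = -(-159)*√2830/1415 = 159*√2830/1415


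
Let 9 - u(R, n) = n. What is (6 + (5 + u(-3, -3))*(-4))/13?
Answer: -62/13 ≈ -4.7692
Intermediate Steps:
u(R, n) = 9 - n
(6 + (5 + u(-3, -3))*(-4))/13 = (6 + (5 + (9 - 1*(-3)))*(-4))/13 = (6 + (5 + (9 + 3))*(-4))/13 = (6 + (5 + 12)*(-4))/13 = (6 + 17*(-4))/13 = (6 - 68)/13 = (1/13)*(-62) = -62/13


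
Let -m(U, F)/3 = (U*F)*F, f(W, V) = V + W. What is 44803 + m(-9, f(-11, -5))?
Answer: 51715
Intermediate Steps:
m(U, F) = -3*U*F**2 (m(U, F) = -3*U*F*F = -3*F*U*F = -3*U*F**2)
44803 + m(-9, f(-11, -5)) = 44803 - 3*(-9)*(-5 - 11)**2 = 44803 - 3*(-9)*(-16)**2 = 44803 - 3*(-9)*256 = 44803 + 6912 = 51715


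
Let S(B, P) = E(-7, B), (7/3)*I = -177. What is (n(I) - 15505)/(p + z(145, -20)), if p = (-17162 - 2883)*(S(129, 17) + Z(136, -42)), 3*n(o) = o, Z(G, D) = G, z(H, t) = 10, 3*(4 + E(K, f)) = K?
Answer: 326136/54582325 ≈ 0.0059751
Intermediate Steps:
E(K, f) = -4 + K/3
I = -531/7 (I = (3/7)*(-177) = -531/7 ≈ -75.857)
S(B, P) = -19/3 (S(B, P) = -4 + (⅓)*(-7) = -4 - 7/3 = -19/3)
n(o) = o/3
p = -7797505/3 (p = (-17162 - 2883)*(-19/3 + 136) = -20045*389/3 = -7797505/3 ≈ -2.5992e+6)
(n(I) - 15505)/(p + z(145, -20)) = ((⅓)*(-531/7) - 15505)/(-7797505/3 + 10) = (-177/7 - 15505)/(-7797475/3) = -108712/7*(-3/7797475) = 326136/54582325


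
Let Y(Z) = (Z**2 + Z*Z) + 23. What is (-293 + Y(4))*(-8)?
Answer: 1904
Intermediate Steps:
Y(Z) = 23 + 2*Z**2 (Y(Z) = (Z**2 + Z**2) + 23 = 2*Z**2 + 23 = 23 + 2*Z**2)
(-293 + Y(4))*(-8) = (-293 + (23 + 2*4**2))*(-8) = (-293 + (23 + 2*16))*(-8) = (-293 + (23 + 32))*(-8) = (-293 + 55)*(-8) = -238*(-8) = 1904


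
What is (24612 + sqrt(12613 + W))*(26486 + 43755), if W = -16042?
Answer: 1728771492 + 210723*I*sqrt(381) ≈ 1.7288e+9 + 4.1131e+6*I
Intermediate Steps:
(24612 + sqrt(12613 + W))*(26486 + 43755) = (24612 + sqrt(12613 - 16042))*(26486 + 43755) = (24612 + sqrt(-3429))*70241 = (24612 + 3*I*sqrt(381))*70241 = 1728771492 + 210723*I*sqrt(381)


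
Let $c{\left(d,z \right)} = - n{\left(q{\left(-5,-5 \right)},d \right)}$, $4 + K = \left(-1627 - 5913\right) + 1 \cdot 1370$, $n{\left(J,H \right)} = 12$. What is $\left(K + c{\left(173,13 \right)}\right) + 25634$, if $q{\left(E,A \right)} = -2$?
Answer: $19448$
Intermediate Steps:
$K = -6174$ ($K = -4 + \left(\left(-1627 - 5913\right) + 1 \cdot 1370\right) = -4 + \left(-7540 + 1370\right) = -4 - 6170 = -6174$)
$c{\left(d,z \right)} = -12$ ($c{\left(d,z \right)} = \left(-1\right) 12 = -12$)
$\left(K + c{\left(173,13 \right)}\right) + 25634 = \left(-6174 - 12\right) + 25634 = -6186 + 25634 = 19448$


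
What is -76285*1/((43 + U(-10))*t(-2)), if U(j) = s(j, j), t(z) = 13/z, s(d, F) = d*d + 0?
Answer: 13870/169 ≈ 82.071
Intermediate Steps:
s(d, F) = d**2 (s(d, F) = d**2 + 0 = d**2)
U(j) = j**2
-76285*1/((43 + U(-10))*t(-2)) = -76285*(-2/(13*(43 + (-10)**2))) = -76285*(-2/(13*(43 + 100))) = -76285/(143*(-13/2)) = -76285/(-1859/2) = -76285*(-2/1859) = 13870/169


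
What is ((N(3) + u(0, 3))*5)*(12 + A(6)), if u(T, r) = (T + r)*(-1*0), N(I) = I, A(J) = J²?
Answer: 720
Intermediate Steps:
u(T, r) = 0 (u(T, r) = (T + r)*0 = 0)
((N(3) + u(0, 3))*5)*(12 + A(6)) = ((3 + 0)*5)*(12 + 6²) = (3*5)*(12 + 36) = 15*48 = 720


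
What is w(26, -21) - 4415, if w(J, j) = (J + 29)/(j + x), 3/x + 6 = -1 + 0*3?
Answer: -132527/30 ≈ -4417.6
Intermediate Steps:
x = -3/7 (x = 3/(-6 + (-1 + 0*3)) = 3/(-6 + (-1 + 0)) = 3/(-6 - 1) = 3/(-7) = 3*(-1/7) = -3/7 ≈ -0.42857)
w(J, j) = (29 + J)/(-3/7 + j) (w(J, j) = (J + 29)/(j - 3/7) = (29 + J)/(-3/7 + j))
w(26, -21) - 4415 = 7*(29 + 26)/(-3 + 7*(-21)) - 4415 = 7*55/(-3 - 147) - 4415 = 7*55/(-150) - 4415 = 7*(-1/150)*55 - 4415 = -77/30 - 4415 = -132527/30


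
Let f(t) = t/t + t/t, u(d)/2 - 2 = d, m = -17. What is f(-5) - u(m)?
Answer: 32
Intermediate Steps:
u(d) = 4 + 2*d
f(t) = 2 (f(t) = 1 + 1 = 2)
f(-5) - u(m) = 2 - (4 + 2*(-17)) = 2 - (4 - 34) = 2 - 1*(-30) = 2 + 30 = 32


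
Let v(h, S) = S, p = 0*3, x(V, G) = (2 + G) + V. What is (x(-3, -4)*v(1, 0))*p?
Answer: 0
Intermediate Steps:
x(V, G) = 2 + G + V
p = 0
(x(-3, -4)*v(1, 0))*p = ((2 - 4 - 3)*0)*0 = -5*0*0 = 0*0 = 0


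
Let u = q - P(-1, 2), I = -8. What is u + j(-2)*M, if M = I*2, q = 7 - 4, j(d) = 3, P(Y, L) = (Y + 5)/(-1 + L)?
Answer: -49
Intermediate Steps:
P(Y, L) = (5 + Y)/(-1 + L)
q = 3
u = -1 (u = 3 - (5 - 1)/(-1 + 2) = 3 - 4/1 = 3 - 4 = -1)
M = -16 (M = -8*2 = -16)
u + j(-2)*M = -1 + 3*(-16) = -1 - 48 = -49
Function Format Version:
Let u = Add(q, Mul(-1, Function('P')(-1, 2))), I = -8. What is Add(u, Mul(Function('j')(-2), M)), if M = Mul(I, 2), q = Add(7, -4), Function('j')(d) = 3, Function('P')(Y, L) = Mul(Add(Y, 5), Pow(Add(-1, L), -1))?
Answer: -49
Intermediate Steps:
Function('P')(Y, L) = Mul(Pow(Add(-1, L), -1), Add(5, Y)) (Function('P')(Y, L) = Mul(Add(5, Y), Pow(Add(-1, L), -1)) = Mul(Pow(Add(-1, L), -1), Add(5, Y)))
q = 3
u = -1 (u = Add(3, Mul(-1, Mul(Pow(Add(-1, 2), -1), Add(5, -1)))) = Add(3, Mul(-1, Mul(Pow(1, -1), 4))) = Add(3, Mul(-1, Mul(1, 4))) = Add(3, Mul(-1, 4)) = Add(3, -4) = -1)
M = -16 (M = Mul(-8, 2) = -16)
Add(u, Mul(Function('j')(-2), M)) = Add(-1, Mul(3, -16)) = Add(-1, -48) = -49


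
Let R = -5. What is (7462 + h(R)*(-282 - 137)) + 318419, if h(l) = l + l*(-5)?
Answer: 317501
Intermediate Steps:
h(l) = -4*l (h(l) = l - 5*l = -4*l)
(7462 + h(R)*(-282 - 137)) + 318419 = (7462 + (-4*(-5))*(-282 - 137)) + 318419 = (7462 + 20*(-419)) + 318419 = (7462 - 8380) + 318419 = -918 + 318419 = 317501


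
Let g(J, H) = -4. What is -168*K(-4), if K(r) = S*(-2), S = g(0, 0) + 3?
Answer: -336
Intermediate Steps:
S = -1 (S = -4 + 3 = -1)
K(r) = 2 (K(r) = -1*(-2) = 2)
-168*K(-4) = -168*2 = -336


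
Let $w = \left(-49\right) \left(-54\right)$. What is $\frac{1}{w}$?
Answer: $\frac{1}{2646} \approx 0.00037793$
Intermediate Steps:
$w = 2646$
$\frac{1}{w} = \frac{1}{2646}$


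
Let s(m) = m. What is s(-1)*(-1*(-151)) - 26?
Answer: -177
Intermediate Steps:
s(-1)*(-1*(-151)) - 26 = -(-1)*(-151) - 26 = -1*151 - 26 = -151 - 26 = -177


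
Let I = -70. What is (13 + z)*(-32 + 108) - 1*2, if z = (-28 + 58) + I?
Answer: -2054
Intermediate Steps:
z = -40 (z = (-28 + 58) - 70 = 30 - 70 = -40)
(13 + z)*(-32 + 108) - 1*2 = (13 - 40)*(-32 + 108) - 1*2 = -27*76 - 2 = -2052 - 2 = -2054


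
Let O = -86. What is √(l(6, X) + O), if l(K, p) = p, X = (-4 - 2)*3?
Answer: 2*I*√26 ≈ 10.198*I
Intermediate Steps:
X = -18 (X = -6*3 = -18)
√(l(6, X) + O) = √(-18 - 86) = √(-104) = 2*I*√26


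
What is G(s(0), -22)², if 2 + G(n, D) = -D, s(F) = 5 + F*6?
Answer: 400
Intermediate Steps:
s(F) = 5 + 6*F
G(n, D) = -2 - D
G(s(0), -22)² = (-2 - 1*(-22))² = (-2 + 22)² = 20² = 400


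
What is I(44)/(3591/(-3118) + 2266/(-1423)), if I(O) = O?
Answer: -195224216/12175381 ≈ -16.034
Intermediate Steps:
I(44)/(3591/(-3118) + 2266/(-1423)) = 44/(3591/(-3118) + 2266/(-1423)) = 44/(3591*(-1/3118) + 2266*(-1/1423)) = 44/(-3591/3118 - 2266/1423) = 44/(-12175381/4436914) = 44*(-4436914/12175381) = -195224216/12175381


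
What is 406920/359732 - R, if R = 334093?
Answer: -30045884039/89933 ≈ -3.3409e+5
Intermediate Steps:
406920/359732 - R = 406920/359732 - 1*334093 = 406920*(1/359732) - 334093 = 101730/89933 - 334093 = -30045884039/89933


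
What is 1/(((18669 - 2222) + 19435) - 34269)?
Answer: 1/1613 ≈ 0.00061996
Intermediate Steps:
1/(((18669 - 2222) + 19435) - 34269) = 1/((16447 + 19435) - 34269) = 1/(35882 - 34269) = 1/1613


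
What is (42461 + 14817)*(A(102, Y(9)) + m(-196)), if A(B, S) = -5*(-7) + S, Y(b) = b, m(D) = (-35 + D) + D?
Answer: -21937474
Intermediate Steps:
m(D) = -35 + 2*D
A(B, S) = 35 + S
(42461 + 14817)*(A(102, Y(9)) + m(-196)) = (42461 + 14817)*((35 + 9) + (-35 + 2*(-196))) = 57278*(44 + (-35 - 392)) = 57278*(44 - 427) = 57278*(-383) = -21937474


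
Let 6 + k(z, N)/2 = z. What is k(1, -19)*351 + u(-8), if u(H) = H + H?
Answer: -3526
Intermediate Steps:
u(H) = 2*H
k(z, N) = -12 + 2*z
k(1, -19)*351 + u(-8) = (-12 + 2*1)*351 + 2*(-8) = (-12 + 2)*351 - 16 = -10*351 - 16 = -3510 - 16 = -3526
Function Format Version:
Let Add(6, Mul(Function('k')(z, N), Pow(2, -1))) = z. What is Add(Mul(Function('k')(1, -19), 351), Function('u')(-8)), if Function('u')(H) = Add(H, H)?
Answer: -3526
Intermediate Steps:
Function('u')(H) = Mul(2, H)
Function('k')(z, N) = Add(-12, Mul(2, z))
Add(Mul(Function('k')(1, -19), 351), Function('u')(-8)) = Add(Mul(Add(-12, Mul(2, 1)), 351), Mul(2, -8)) = Add(Mul(Add(-12, 2), 351), -16) = Add(Mul(-10, 351), -16) = Add(-3510, -16) = -3526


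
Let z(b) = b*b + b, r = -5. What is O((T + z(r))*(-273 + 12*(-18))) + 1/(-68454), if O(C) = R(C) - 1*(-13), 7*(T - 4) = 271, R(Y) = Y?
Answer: -14688859327/479178 ≈ -30654.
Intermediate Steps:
T = 299/7 (T = 4 + (1/7)*271 = 4 + 271/7 = 299/7 ≈ 42.714)
z(b) = b + b**2 (z(b) = b**2 + b = b + b**2)
O(C) = 13 + C (O(C) = C - 1*(-13) = C + 13 = 13 + C)
O((T + z(r))*(-273 + 12*(-18))) + 1/(-68454) = (13 + (299/7 - 5*(1 - 5))*(-273 + 12*(-18))) + 1/(-68454) = (13 + (299/7 - 5*(-4))*(-273 - 216)) - 1/68454 = (13 + (299/7 + 20)*(-489)) - 1/68454 = (13 + (439/7)*(-489)) - 1/68454 = (13 - 214671/7) - 1/68454 = -214580/7 - 1/68454 = -14688859327/479178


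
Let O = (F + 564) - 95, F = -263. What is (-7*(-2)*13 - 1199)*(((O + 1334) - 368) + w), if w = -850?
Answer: -327474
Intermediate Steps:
O = 206 (O = (-263 + 564) - 95 = 301 - 95 = 206)
(-7*(-2)*13 - 1199)*(((O + 1334) - 368) + w) = (-7*(-2)*13 - 1199)*(((206 + 1334) - 368) - 850) = (14*13 - 1199)*((1540 - 368) - 850) = (182 - 1199)*(1172 - 850) = -1017*322 = -327474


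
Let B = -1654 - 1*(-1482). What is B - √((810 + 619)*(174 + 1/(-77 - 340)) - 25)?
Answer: -172 - 2*√10807965294/417 ≈ -670.62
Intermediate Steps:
B = -172 (B = -1654 + 1482 = -172)
B - √((810 + 619)*(174 + 1/(-77 - 340)) - 25) = -172 - √((810 + 619)*(174 + 1/(-77 - 340)) - 25) = -172 - √(1429*(174 + 1/(-417)) - 25) = -172 - √(1429*(174 - 1/417) - 25) = -172 - √(1429*(72557/417) - 25) = -172 - √(103683953/417 - 25) = -172 - √(103673528/417) = -172 - 2*√10807965294/417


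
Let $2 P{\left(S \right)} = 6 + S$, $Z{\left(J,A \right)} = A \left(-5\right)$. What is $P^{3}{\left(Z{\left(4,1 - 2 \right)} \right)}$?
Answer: $\frac{1331}{8} \approx 166.38$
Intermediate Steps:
$Z{\left(J,A \right)} = - 5 A$
$P{\left(S \right)} = 3 + \frac{S}{2}$ ($P{\left(S \right)} = \frac{6 + S}{2} = 3 + \frac{S}{2}$)
$P^{3}{\left(Z{\left(4,1 - 2 \right)} \right)} = \left(3 + \frac{\left(-5\right) \left(1 - 2\right)}{2}\right)^{3} = \left(3 + \frac{\left(-5\right) \left(-1\right)}{2}\right)^{3} = \left(3 + \frac{1}{2} \cdot 5\right)^{3} = \left(3 + \frac{5}{2}\right)^{3} = \left(\frac{11}{2}\right)^{3} = \frac{1331}{8}$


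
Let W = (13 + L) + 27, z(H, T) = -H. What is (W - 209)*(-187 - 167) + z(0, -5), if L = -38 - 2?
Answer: 73986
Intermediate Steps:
L = -40
W = 0 (W = (13 - 40) + 27 = -27 + 27 = 0)
(W - 209)*(-187 - 167) + z(0, -5) = (0 - 209)*(-187 - 167) - 1*0 = -209*(-354) + 0 = 73986 + 0 = 73986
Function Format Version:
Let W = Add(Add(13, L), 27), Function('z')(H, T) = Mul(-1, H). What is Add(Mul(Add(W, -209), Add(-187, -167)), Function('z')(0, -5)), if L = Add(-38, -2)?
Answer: 73986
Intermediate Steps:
L = -40
W = 0 (W = Add(Add(13, -40), 27) = Add(-27, 27) = 0)
Add(Mul(Add(W, -209), Add(-187, -167)), Function('z')(0, -5)) = Add(Mul(Add(0, -209), Add(-187, -167)), Mul(-1, 0)) = Add(Mul(-209, -354), 0) = Add(73986, 0) = 73986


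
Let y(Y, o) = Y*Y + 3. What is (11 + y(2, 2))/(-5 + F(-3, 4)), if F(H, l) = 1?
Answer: -9/2 ≈ -4.5000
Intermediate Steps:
y(Y, o) = 3 + Y² (y(Y, o) = Y² + 3 = 3 + Y²)
(11 + y(2, 2))/(-5 + F(-3, 4)) = (11 + (3 + 2²))/(-5 + 1) = (11 + (3 + 4))/(-4) = -(11 + 7)/4 = -¼*18 = -9/2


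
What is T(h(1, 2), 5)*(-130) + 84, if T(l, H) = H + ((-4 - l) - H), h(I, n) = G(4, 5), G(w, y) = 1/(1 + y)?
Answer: 1877/3 ≈ 625.67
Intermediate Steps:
h(I, n) = ⅙ (h(I, n) = 1/(1 + 5) = 1/6 = ⅙)
T(l, H) = -4 - l (T(l, H) = H + (-4 - H - l) = -4 - l)
T(h(1, 2), 5)*(-130) + 84 = (-4 - 1*⅙)*(-130) + 84 = (-4 - ⅙)*(-130) + 84 = -25/6*(-130) + 84 = 1625/3 + 84 = 1877/3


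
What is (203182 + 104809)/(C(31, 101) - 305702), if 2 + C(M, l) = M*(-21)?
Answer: -307991/306355 ≈ -1.0053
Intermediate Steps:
C(M, l) = -2 - 21*M (C(M, l) = -2 + M*(-21) = -2 - 21*M)
(203182 + 104809)/(C(31, 101) - 305702) = (203182 + 104809)/((-2 - 21*31) - 305702) = 307991/((-2 - 651) - 305702) = 307991/(-653 - 305702) = 307991/(-306355) = 307991*(-1/306355) = -307991/306355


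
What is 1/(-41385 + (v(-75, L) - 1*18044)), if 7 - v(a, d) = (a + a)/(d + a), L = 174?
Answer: -33/1960876 ≈ -1.6829e-5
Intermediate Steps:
v(a, d) = 7 - 2*a/(a + d) (v(a, d) = 7 - (a + a)/(d + a) = 7 - 2*a/(a + d))
1/(-41385 + (v(-75, L) - 1*18044)) = 1/(-41385 + ((5*(-75) + 7*174)/(-75 + 174) - 1*18044)) = 1/(-41385 + ((-375 + 1218)/99 - 18044)) = 1/(-41385 + ((1/99)*843 - 18044)) = 1/(-41385 + (281/33 - 18044)) = 1/(-41385 - 595171/33) = 1/(-1960876/33) = -33/1960876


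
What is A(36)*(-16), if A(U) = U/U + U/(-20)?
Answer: 64/5 ≈ 12.800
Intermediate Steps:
A(U) = 1 - U/20 (A(U) = 1 + U*(-1/20) = 1 - U/20)
A(36)*(-16) = (1 - 1/20*36)*(-16) = (1 - 9/5)*(-16) = -4/5*(-16) = 64/5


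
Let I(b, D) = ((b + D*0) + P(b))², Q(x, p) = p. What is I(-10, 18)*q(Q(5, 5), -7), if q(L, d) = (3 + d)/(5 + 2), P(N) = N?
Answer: -1600/7 ≈ -228.57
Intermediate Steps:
I(b, D) = 4*b² (I(b, D) = ((b + D*0) + b)² = ((b + 0) + b)² = (b + b)² = (2*b)² = 4*b²)
q(L, d) = 3/7 + d/7 (q(L, d) = (3 + d)/7 = (3 + d)*(⅐) = 3/7 + d/7)
I(-10, 18)*q(Q(5, 5), -7) = (4*(-10)²)*(3/7 + (⅐)*(-7)) = (4*100)*(3/7 - 1) = 400*(-4/7) = -1600/7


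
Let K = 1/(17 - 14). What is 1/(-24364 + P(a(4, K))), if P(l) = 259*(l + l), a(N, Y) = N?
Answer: -1/22292 ≈ -4.4859e-5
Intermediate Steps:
K = ⅓ (K = 1/3 = ⅓ ≈ 0.33333)
P(l) = 518*l (P(l) = 259*(2*l) = 518*l)
1/(-24364 + P(a(4, K))) = 1/(-24364 + 518*4) = 1/(-24364 + 2072) = 1/(-22292) = -1/22292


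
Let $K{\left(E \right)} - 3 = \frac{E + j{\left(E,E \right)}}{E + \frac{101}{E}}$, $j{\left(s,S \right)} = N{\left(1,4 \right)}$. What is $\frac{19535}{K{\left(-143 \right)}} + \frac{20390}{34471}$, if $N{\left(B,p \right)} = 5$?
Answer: $\frac{2306640693585}{467564644} \approx 4933.3$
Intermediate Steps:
$j{\left(s,S \right)} = 5$
$K{\left(E \right)} = 3 + \frac{5 + E}{E + \frac{101}{E}}$ ($K{\left(E \right)} = 3 + \frac{E + 5}{E + \frac{101}{E}} = 3 + \frac{5 + E}{E + \frac{101}{E}}$)
$\frac{19535}{K{\left(-143 \right)}} + \frac{20390}{34471} = \frac{19535}{\frac{1}{101 + \left(-143\right)^{2}} \left(303 + 4 \left(-143\right)^{2} + 5 \left(-143\right)\right)} + \frac{20390}{34471} = \frac{19535}{\frac{1}{101 + 20449} \left(303 + 4 \cdot 20449 - 715\right)} + 20390 \cdot \frac{1}{34471} = \frac{19535}{\frac{1}{20550} \left(303 + 81796 - 715\right)} + \frac{20390}{34471} = \frac{19535}{\frac{1}{20550} \cdot 81384} + \frac{20390}{34471} = \frac{19535}{\frac{13564}{3425}} + \frac{20390}{34471} = 19535 \cdot \frac{3425}{13564} + \frac{20390}{34471} = \frac{66907375}{13564} + \frac{20390}{34471} = \frac{2306640693585}{467564644}$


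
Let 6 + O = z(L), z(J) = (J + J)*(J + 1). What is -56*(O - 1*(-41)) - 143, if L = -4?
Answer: -3447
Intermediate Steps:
z(J) = 2*J*(1 + J) (z(J) = (2*J)*(1 + J) = 2*J*(1 + J))
O = 18 (O = -6 + 2*(-4)*(1 - 4) = -6 + 2*(-4)*(-3) = -6 + 24 = 18)
-56*(O - 1*(-41)) - 143 = -56*(18 - 1*(-41)) - 143 = -56*(18 + 41) - 143 = -56*59 - 143 = -3304 - 143 = -3447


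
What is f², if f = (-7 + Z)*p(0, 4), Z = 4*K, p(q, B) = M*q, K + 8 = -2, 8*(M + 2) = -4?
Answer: 0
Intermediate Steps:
M = -5/2 (M = -2 + (⅛)*(-4) = -2 - ½ = -5/2 ≈ -2.5000)
K = -10 (K = -8 - 2 = -10)
p(q, B) = -5*q/2
Z = -40 (Z = 4*(-10) = -40)
f = 0 (f = (-7 - 40)*(-5/2*0) = -47*0 = 0)
f² = 0² = 0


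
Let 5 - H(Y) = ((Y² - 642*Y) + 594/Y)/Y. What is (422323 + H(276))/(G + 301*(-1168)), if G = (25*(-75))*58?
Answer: -1788840975/1948065776 ≈ -0.91827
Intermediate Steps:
G = -108750 (G = -1875*58 = -108750)
H(Y) = 5 - (Y² - 642*Y + 594/Y)/Y (H(Y) = 5 - ((Y² - 642*Y) + 594/Y)/Y = 5 - (Y² - 642*Y + 594/Y)/Y)
(422323 + H(276))/(G + 301*(-1168)) = (422323 + (647 - 1*276 - 594/276²))/(-108750 + 301*(-1168)) = (422323 + (647 - 276 - 594*1/76176))/(-108750 - 351568) = (422323 + (647 - 276 - 33/4232))/(-460318) = (422323 + 1570039/4232)*(-1/460318) = (1788840975/4232)*(-1/460318) = -1788840975/1948065776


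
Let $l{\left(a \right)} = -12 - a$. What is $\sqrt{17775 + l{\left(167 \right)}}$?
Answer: $2 \sqrt{4399} \approx 132.65$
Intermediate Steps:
$\sqrt{17775 + l{\left(167 \right)}} = \sqrt{17775 - 179} = \sqrt{17596} = 2 \sqrt{4399}$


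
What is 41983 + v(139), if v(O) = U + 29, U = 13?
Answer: 42025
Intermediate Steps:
v(O) = 42 (v(O) = 13 + 29 = 42)
41983 + v(139) = 41983 + 42 = 42025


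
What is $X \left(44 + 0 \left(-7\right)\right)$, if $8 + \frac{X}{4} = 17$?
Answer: $1584$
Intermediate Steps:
$X = 36$ ($X = -32 + 4 \cdot 17 = -32 + 68 = 36$)
$X \left(44 + 0 \left(-7\right)\right) = 36 \left(44 + 0 \left(-7\right)\right) = 36 \left(44 + 0\right) = 36 \cdot 44 = 1584$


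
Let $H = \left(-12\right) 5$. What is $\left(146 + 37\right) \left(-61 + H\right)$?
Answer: $-22143$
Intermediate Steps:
$H = -60$
$\left(146 + 37\right) \left(-61 + H\right) = \left(146 + 37\right) \left(-61 - 60\right) = 183 \left(-121\right) = -22143$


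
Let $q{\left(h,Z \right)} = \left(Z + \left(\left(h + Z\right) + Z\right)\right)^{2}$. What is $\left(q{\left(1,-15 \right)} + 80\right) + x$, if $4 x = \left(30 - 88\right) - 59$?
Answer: $\frac{7947}{4} \approx 1986.8$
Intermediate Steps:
$x = - \frac{117}{4}$ ($x = \frac{\left(30 - 88\right) - 59}{4} = \frac{-58 - 59}{4} = \frac{1}{4} \left(-117\right) = - \frac{117}{4} \approx -29.25$)
$q{\left(h,Z \right)} = \left(h + 3 Z\right)^{2}$ ($q{\left(h,Z \right)} = \left(Z + \left(\left(Z + h\right) + Z\right)\right)^{2} = \left(Z + \left(h + 2 Z\right)\right)^{2} = \left(h + 3 Z\right)^{2}$)
$\left(q{\left(1,-15 \right)} + 80\right) + x = \left(\left(1 + 3 \left(-15\right)\right)^{2} + 80\right) - \frac{117}{4} = \left(\left(1 - 45\right)^{2} + 80\right) - \frac{117}{4} = \left(\left(-44\right)^{2} + 80\right) - \frac{117}{4} = \left(1936 + 80\right) - \frac{117}{4} = 2016 - \frac{117}{4} = \frac{7947}{4}$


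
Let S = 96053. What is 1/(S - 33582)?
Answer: 1/62471 ≈ 1.6007e-5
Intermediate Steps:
1/(S - 33582) = 1/(96053 - 33582) = 1/62471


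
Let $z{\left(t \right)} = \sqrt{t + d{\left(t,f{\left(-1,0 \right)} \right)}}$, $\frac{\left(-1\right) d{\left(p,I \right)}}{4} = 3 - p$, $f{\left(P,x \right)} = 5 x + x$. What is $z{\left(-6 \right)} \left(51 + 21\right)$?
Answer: $72 i \sqrt{42} \approx 466.61 i$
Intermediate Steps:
$f{\left(P,x \right)} = 6 x$
$d{\left(p,I \right)} = -12 + 4 p$ ($d{\left(p,I \right)} = - 4 \left(3 - p\right) = -12 + 4 p$)
$z{\left(t \right)} = \sqrt{-12 + 5 t}$ ($z{\left(t \right)} = \sqrt{t + \left(-12 + 4 t\right)} = \sqrt{-12 + 5 t}$)
$z{\left(-6 \right)} \left(51 + 21\right) = \sqrt{-12 + 5 \left(-6\right)} \left(51 + 21\right) = \sqrt{-12 - 30} \cdot 72 = \sqrt{-42} \cdot 72 = i \sqrt{42} \cdot 72 = 72 i \sqrt{42}$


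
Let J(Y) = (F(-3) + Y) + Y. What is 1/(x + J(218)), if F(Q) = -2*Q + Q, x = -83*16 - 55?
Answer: -1/944 ≈ -0.0010593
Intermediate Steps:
x = -1383 (x = -1328 - 55 = -1383)
F(Q) = -Q
J(Y) = 3 + 2*Y (J(Y) = (-1*(-3) + Y) + Y = (3 + Y) + Y = 3 + 2*Y)
1/(x + J(218)) = 1/(-1383 + (3 + 2*218)) = 1/(-1383 + (3 + 436)) = 1/(-1383 + 439) = 1/(-944) = -1/944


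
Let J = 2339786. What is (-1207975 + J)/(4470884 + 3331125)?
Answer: 1131811/7802009 ≈ 0.14507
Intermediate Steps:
(-1207975 + J)/(4470884 + 3331125) = (-1207975 + 2339786)/(4470884 + 3331125) = 1131811/7802009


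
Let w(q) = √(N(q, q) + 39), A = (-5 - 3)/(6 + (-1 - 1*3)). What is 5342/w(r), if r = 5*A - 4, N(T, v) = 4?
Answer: 5342*√43/43 ≈ 814.65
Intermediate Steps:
A = -4 (A = -8/(6 + (-1 - 3)) = -8/(6 - 4) = -8/2 = -8*½ = -4)
r = -24 (r = 5*(-4) - 4 = -20 - 4 = -24)
w(q) = √43 (w(q) = √(4 + 39) = √43)
5342/w(r) = 5342/(√43) = 5342*(√43/43) = 5342*√43/43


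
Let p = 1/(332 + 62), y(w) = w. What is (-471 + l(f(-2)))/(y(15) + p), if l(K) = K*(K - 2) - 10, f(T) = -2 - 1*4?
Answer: -170602/5911 ≈ -28.862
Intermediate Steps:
f(T) = -6 (f(T) = -2 - 4 = -6)
p = 1/394 ≈ 0.0025381
l(K) = -10 + K*(-2 + K) (l(K) = K*(-2 + K) - 10 = -10 + K*(-2 + K))
(-471 + l(f(-2)))/(y(15) + p) = (-471 + (-10 + (-6)² - 2*(-6)))/(15 + 1/394) = (-471 + (-10 + 36 + 12))/(5911/394) = (-471 + 38)*(394/5911) = -433*394/5911 = -170602/5911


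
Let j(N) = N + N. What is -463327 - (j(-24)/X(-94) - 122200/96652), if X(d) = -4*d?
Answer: -526180823319/1135661 ≈ -4.6333e+5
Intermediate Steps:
j(N) = 2*N
-463327 - (j(-24)/X(-94) - 122200/96652) = -463327 - ((2*(-24))/((-4*(-94))) - 122200/96652) = -463327 - (-48/376 - 122200*1/96652) = -463327 - (-48*1/376 - 30550/24163) = -463327 - (-6/47 - 30550/24163) = -463327 - 1*(-1580828/1135661) = -463327 + 1580828/1135661 = -526180823319/1135661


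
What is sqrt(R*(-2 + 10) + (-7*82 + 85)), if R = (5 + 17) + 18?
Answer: 13*I ≈ 13.0*I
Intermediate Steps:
R = 40 (R = 22 + 18 = 40)
sqrt(R*(-2 + 10) + (-7*82 + 85)) = sqrt(40*(-2 + 10) + (-7*82 + 85)) = sqrt(40*8 + (-574 + 85)) = sqrt(320 - 489) = sqrt(-169) = 13*I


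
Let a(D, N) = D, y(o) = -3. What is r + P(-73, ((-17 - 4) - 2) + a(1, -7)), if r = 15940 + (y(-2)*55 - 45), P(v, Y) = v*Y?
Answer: 17336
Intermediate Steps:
P(v, Y) = Y*v
r = 15730 (r = 15940 + (-3*55 - 45) = 15940 + (-165 - 45) = 15940 - 210 = 15730)
r + P(-73, ((-17 - 4) - 2) + a(1, -7)) = 15730 + (((-17 - 4) - 2) + 1)*(-73) = 15730 + ((-21 - 2) + 1)*(-73) = 15730 + (-23 + 1)*(-73) = 15730 - 22*(-73) = 15730 + 1606 = 17336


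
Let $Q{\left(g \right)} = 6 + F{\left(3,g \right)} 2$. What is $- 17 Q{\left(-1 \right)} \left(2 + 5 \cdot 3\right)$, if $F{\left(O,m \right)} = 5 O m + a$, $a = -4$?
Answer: $9248$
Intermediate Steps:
$F{\left(O,m \right)} = -4 + 5 O m$ ($F{\left(O,m \right)} = 5 O m - 4 = -4 + 5 O m$)
$Q{\left(g \right)} = -2 + 30 g$ ($Q{\left(g \right)} = 6 + \left(-4 + 5 \cdot 3 g\right) 2 = 6 + \left(-4 + 15 g\right) 2 = 6 + \left(-8 + 30 g\right) = -2 + 30 g$)
$- 17 Q{\left(-1 \right)} \left(2 + 5 \cdot 3\right) = - 17 \left(-2 + 30 \left(-1\right)\right) \left(2 + 5 \cdot 3\right) = - 17 \left(-2 - 30\right) \left(2 + 15\right) = \left(-17\right) \left(-32\right) 17 = 544 \cdot 17 = 9248$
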